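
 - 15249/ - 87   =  175 + 8/29 = 175.28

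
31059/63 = 493 = 493.00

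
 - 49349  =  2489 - 51838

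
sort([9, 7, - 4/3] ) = [ - 4/3, 7, 9 ] 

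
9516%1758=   726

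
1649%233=18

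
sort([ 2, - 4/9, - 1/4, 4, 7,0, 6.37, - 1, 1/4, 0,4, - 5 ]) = [ - 5, - 1, - 4/9, - 1/4,0,  0, 1/4, 2,4, 4,6.37,7]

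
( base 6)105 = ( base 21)1k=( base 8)51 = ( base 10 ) 41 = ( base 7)56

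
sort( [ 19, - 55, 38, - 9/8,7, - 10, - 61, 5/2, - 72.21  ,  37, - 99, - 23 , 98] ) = [ - 99, - 72.21, - 61, - 55, - 23 , -10, - 9/8, 5/2, 7, 19, 37, 38,  98]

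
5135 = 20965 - 15830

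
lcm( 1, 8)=8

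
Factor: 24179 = 24179^1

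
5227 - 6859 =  - 1632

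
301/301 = 1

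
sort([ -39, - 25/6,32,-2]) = [ - 39, - 25/6, - 2,32] 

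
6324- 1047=5277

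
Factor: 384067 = 384067^1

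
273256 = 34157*8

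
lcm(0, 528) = 0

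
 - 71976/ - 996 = 72  +  22/83  =  72.27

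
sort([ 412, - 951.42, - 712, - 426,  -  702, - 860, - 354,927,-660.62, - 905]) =[-951.42,-905, - 860, - 712,-702,-660.62, - 426, - 354,412,927]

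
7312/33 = 7312/33  =  221.58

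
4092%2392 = 1700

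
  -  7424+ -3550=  -10974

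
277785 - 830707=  - 552922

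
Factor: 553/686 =2^( - 1)*7^( - 2 )*79^1 = 79/98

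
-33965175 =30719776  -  64684951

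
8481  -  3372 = 5109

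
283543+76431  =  359974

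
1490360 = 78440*19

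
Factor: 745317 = 3^2 * 82813^1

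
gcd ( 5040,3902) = 2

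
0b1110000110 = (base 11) 750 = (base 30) 102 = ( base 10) 902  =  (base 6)4102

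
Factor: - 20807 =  - 20807^1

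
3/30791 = 3/30791= 0.00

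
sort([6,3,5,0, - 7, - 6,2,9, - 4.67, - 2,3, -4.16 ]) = [ -7,  -  6,-4.67,-4.16,- 2,0, 2,3, 3 , 5, 6,9 ]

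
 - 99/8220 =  - 33/2740 = - 0.01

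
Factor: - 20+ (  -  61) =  - 81 = - 3^4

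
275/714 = 275/714 = 0.39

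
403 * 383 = 154349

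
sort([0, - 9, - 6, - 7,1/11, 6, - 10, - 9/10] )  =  [ - 10, - 9, - 7,  -  6, - 9/10,0, 1/11,  6]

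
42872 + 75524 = 118396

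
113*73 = 8249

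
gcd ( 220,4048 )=44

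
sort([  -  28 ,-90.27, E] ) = [-90.27, - 28, E ] 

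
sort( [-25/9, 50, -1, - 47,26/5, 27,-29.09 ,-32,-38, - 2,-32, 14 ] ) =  [ - 47 , - 38,-32, - 32, - 29.09, - 25/9  , - 2, - 1, 26/5,14, 27,50 ]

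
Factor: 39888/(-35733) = -2^4 * 3^1*43^( - 1) = - 48/43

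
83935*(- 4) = - 335740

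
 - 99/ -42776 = 99/42776 = 0.00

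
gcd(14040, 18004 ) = 4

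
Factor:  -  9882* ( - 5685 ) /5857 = 2^1 * 3^5*5^1*61^1*379^1*5857^( - 1) = 56179170/5857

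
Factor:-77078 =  - 2^1*17^1*2267^1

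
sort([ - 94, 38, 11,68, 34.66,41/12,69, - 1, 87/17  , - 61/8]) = [ - 94, - 61/8,  -  1, 41/12, 87/17,11, 34.66, 38,68, 69] 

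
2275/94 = 24+ 19/94 =24.20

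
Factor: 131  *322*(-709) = - 29907038 = - 2^1*7^1*23^1*131^1*709^1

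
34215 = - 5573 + 39788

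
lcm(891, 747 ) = 73953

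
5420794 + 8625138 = 14045932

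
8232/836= 9 + 177/209 = 9.85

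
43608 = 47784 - 4176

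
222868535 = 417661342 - 194792807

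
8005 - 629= 7376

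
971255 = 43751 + 927504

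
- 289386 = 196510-485896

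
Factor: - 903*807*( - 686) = 2^1*3^2*7^4 * 43^1 * 269^1  =  499902606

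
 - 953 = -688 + - 265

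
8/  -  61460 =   -  1+15363/15365 = - 0.00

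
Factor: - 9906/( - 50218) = 3^1* 7^(- 1)*13^1*17^( - 1 )* 127^1*211^ ( - 1)=4953/25109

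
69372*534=37044648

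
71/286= 71/286=0.25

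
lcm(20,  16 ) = 80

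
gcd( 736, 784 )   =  16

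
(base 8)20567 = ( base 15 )2812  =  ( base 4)2011313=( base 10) 8567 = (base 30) 9FH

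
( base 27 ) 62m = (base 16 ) 1162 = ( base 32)4b2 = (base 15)14ba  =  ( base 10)4450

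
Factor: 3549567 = 3^1*7^1*23^1 * 7349^1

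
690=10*69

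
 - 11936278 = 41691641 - 53627919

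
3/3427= 3/3427 = 0.00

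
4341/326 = 4341/326 = 13.32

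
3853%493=402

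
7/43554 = 1/6222  =  0.00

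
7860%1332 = 1200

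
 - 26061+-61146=-87207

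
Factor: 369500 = 2^2*5^3 * 739^1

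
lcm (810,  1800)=16200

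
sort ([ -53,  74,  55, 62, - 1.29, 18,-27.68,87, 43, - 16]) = [ - 53,-27.68,-16,  -  1.29,18, 43,55, 62, 74,87] 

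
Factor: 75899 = 71^1*1069^1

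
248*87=21576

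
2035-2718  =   - 683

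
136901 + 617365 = 754266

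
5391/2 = 2695 + 1/2 =2695.50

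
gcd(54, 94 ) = 2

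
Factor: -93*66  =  -2^1*3^2* 11^1*31^1= - 6138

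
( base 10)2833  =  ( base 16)B11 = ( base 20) 71d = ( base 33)2js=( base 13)139c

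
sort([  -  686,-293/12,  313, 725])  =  [- 686, - 293/12,313,725] 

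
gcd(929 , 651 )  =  1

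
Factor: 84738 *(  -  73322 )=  - 2^2 * 3^1 * 29^1*61^1 * 487^1*601^1 = - 6213159636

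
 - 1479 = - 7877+6398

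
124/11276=31/2819 = 0.01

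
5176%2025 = 1126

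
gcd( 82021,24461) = 1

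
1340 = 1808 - 468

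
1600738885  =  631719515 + 969019370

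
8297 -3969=4328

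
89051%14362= 2879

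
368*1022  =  376096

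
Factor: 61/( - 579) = -3^( - 1)*61^1* 193^( - 1)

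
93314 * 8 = 746512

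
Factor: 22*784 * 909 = 15678432 = 2^5*3^2*7^2*11^1*101^1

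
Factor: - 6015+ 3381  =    -  2^1*3^1*439^1 = - 2634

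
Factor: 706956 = 2^2*3^1*58913^1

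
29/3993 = 29/3993 = 0.01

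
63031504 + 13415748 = 76447252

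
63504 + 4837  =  68341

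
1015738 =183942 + 831796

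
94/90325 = 94/90325 =0.00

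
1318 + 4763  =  6081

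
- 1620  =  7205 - 8825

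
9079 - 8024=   1055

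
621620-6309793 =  - 5688173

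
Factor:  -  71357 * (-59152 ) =4220909264 = 2^4 * 11^1 * 13^1 * 499^1 * 3697^1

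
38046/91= 418 + 8/91 = 418.09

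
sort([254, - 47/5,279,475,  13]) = [ - 47/5,13,254, 279,  475]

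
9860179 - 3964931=5895248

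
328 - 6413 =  - 6085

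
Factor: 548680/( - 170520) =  - 473/147=-3^( - 1 )  *7^( -2 )*11^1 *43^1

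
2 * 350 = 700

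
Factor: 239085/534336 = 2^( - 6 )*3^2*5^1 * 7^1 *11^(- 1)  =  315/704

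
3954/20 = 1977/10 =197.70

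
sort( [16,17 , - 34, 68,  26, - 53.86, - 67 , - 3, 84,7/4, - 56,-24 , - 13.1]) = [ - 67 , - 56, - 53.86,-34,-24 ,-13.1, - 3, 7/4,16 , 17 , 26, 68 , 84 ]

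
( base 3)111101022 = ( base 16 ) 261b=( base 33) 8VK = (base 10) 9755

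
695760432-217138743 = 478621689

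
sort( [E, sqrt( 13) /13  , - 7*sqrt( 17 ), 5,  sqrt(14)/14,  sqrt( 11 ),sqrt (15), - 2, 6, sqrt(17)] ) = [ - 7* sqrt( 17), - 2,sqrt( 14 ) /14,sqrt ( 13 )/13, E, sqrt(11 ), sqrt( 15 ), sqrt(17),5,6 ] 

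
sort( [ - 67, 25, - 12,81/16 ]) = [ - 67, - 12,81/16,25 ]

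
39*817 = 31863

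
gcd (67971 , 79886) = 1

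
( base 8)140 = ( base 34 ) 2s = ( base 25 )3L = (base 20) 4g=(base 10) 96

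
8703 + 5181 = 13884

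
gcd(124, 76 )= 4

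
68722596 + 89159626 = 157882222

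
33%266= 33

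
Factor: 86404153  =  11^1*19^1 * 413417^1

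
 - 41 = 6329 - 6370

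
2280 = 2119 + 161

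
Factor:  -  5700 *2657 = -15144900 = -2^2*3^1*5^2*19^1*2657^1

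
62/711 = 62/711 = 0.09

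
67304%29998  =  7308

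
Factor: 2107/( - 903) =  - 3^( - 1) * 7^1 = - 7/3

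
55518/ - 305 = - 55518/305 = -182.03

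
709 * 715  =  506935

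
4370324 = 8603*508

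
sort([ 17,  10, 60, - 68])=[-68, 10,17 , 60 ] 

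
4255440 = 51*83440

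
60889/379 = 160+ 249/379 = 160.66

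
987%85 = 52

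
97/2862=97/2862 = 0.03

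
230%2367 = 230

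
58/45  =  1 + 13/45 = 1.29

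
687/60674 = 687/60674 = 0.01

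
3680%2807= 873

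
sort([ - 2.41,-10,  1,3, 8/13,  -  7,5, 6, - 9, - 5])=[ - 10, - 9, - 7, - 5,  -  2.41, 8/13,1,3, 5,6] 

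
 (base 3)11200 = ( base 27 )4I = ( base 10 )126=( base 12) a6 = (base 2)1111110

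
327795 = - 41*( - 7995 )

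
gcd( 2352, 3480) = 24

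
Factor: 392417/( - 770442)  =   - 2^( - 1) * 3^( - 1)  *  71^1*73^( - 1)*1759^( - 1)*5527^1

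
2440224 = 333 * 7328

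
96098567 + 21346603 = 117445170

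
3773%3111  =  662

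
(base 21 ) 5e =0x77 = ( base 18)6B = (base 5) 434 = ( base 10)119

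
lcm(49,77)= 539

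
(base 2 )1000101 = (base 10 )69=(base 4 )1011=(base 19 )3C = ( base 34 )21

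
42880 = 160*268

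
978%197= 190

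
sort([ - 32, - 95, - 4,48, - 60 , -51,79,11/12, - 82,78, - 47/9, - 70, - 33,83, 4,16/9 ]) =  [ - 95, - 82, - 70, - 60, - 51, - 33,-32,  -  47/9 , - 4, 11/12, 16/9,4, 48, 78, 79,83 ] 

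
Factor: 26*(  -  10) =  - 2^2*5^1*13^1=-260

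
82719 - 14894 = 67825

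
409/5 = 81+4/5 =81.80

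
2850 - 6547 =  - 3697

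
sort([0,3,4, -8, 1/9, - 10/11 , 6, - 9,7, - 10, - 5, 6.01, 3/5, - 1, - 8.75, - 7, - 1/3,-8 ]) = [ - 10,-9,-8.75,-8,-8,-7,- 5,-1, - 10/11, - 1/3,0,1/9,3/5,3,  4,6, 6.01,7] 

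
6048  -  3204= 2844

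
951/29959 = 951/29959  =  0.03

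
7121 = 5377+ 1744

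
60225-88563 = -28338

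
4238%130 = 78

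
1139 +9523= 10662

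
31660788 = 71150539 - 39489751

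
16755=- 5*( - 3351 )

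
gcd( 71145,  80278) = 1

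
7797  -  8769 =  -972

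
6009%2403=1203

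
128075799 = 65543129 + 62532670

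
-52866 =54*( - 979)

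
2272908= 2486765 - 213857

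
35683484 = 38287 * 932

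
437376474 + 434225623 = 871602097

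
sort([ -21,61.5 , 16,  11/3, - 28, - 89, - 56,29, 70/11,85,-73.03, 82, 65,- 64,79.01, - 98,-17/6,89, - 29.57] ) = [-98,-89,-73.03, - 64, - 56,-29.57, - 28,  -  21,-17/6, 11/3,70/11, 16,29,61.5,65,79.01,82,  85,89]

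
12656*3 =37968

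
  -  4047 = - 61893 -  - 57846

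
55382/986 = 56+83/493 = 56.17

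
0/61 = 0 = 0.00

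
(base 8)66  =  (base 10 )54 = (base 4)312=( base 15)39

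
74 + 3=77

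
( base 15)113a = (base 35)2YF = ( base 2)111001000111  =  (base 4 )321013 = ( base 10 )3655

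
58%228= 58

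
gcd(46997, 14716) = 1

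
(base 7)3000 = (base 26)1df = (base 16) 405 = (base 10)1029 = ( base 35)te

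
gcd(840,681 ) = 3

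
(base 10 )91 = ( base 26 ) 3d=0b1011011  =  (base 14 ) 67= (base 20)4B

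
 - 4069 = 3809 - 7878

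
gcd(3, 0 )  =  3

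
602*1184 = 712768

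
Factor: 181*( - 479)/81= -3^( - 4)*181^1 * 479^1= - 86699/81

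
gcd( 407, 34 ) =1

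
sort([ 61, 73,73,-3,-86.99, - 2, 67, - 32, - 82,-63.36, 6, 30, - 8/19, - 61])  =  [  -  86.99,-82 , - 63.36, - 61, - 32, - 3, - 2, - 8/19, 6, 30, 61, 67, 73, 73] 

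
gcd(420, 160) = 20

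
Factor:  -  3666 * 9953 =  -2^1 * 3^1*13^1*37^1*47^1 * 269^1=- 36487698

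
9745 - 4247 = 5498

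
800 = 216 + 584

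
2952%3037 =2952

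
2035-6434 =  - 4399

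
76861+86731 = 163592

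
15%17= 15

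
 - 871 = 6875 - 7746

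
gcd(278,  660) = 2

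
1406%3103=1406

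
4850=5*970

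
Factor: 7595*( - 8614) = -2^1*5^1*7^2* 31^1*59^1 * 73^1= -65423330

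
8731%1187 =422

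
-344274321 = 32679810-376954131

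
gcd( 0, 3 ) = 3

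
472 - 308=164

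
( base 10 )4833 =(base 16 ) 12E1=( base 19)D77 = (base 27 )6h0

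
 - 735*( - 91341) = 67135635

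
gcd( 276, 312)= 12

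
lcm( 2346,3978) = 91494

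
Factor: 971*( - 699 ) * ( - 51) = 34615179= 3^2  *  17^1 *233^1 * 971^1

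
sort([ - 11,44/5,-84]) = [ - 84,-11, 44/5 ]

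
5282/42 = 2641/21 = 125.76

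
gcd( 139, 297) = 1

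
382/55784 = 191/27892 =0.01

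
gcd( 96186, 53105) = 1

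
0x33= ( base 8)63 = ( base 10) 51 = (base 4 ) 303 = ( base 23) 25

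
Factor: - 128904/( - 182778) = 524/743 = 2^2*131^1*743^( - 1)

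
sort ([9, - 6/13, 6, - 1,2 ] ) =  [-1, - 6/13 , 2,6,9 ]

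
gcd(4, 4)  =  4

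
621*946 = 587466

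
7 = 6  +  1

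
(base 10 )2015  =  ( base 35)1MK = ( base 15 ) 8E5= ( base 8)3737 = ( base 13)BC0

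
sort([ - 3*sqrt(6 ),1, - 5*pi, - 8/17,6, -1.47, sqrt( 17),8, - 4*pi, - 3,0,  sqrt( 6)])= [ - 5 * pi, - 4*pi,-3*sqrt( 6), -3, - 1.47 ,-8/17, 0 , 1, sqrt( 6 ), sqrt( 17),6, 8 ]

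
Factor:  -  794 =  - 2^1*397^1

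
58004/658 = 29002/329= 88.15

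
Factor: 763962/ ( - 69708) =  - 2^( - 1 )*37^(-1 )*  811^1 = - 811/74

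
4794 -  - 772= 5566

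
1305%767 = 538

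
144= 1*144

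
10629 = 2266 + 8363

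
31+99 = 130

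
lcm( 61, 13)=793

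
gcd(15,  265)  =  5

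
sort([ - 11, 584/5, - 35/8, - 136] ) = [ -136  , - 11,- 35/8,584/5]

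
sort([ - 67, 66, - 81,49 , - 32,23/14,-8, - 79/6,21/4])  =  [  -  81,  -  67,-32, - 79/6, - 8, 23/14,21/4, 49,  66]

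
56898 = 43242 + 13656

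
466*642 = 299172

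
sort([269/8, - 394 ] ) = [ - 394,269/8]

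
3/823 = 3/823=0.00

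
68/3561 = 68/3561 =0.02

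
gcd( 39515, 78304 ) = 1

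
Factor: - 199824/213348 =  - 2^2*181^1*773^( - 1 ) =- 724/773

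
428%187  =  54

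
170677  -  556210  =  -385533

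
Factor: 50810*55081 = 2798665610= 2^1*5^1*13^1*19^1* 223^1*5081^1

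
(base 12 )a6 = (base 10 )126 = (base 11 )105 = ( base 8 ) 176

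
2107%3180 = 2107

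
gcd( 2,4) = 2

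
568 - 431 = 137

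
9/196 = 9/196=0.05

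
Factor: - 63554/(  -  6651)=86/9 = 2^1*3^( - 2 )*43^1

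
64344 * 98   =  6305712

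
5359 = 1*5359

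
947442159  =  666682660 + 280759499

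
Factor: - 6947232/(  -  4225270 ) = 2^4*3^1*5^ ( - 1) * 7^( - 2 )*8623^( - 1)*72367^1 = 3473616/2112635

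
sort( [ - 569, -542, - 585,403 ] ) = [  -  585, - 569, - 542,  403 ]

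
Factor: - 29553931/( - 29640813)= 3^ ( - 1)*11^1 * 23^( - 1)*29^( -1 )*409^1*6569^1 * 14813^(- 1)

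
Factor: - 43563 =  - 3^1 * 13^1 * 1117^1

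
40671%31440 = 9231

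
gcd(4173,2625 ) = 3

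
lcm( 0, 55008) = 0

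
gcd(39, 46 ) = 1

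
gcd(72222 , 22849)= 1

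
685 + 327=1012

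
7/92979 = 7/92979 = 0.00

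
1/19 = 1/19  =  0.05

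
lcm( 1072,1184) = 79328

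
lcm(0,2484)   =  0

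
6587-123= 6464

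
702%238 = 226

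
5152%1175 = 452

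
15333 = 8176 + 7157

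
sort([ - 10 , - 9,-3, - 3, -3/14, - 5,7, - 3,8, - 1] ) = [ - 10, - 9 , - 5, - 3, - 3, - 3, - 1, - 3/14, 7 , 8]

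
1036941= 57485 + 979456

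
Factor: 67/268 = 2^( -2) = 1/4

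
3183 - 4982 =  - 1799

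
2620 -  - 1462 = 4082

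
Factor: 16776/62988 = 2^1 *3^1*29^( - 1)*181^(-1)*233^1 = 1398/5249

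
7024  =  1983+5041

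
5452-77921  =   - 72469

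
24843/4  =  24843/4 = 6210.75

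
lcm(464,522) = 4176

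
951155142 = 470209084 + 480946058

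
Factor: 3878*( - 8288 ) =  - 2^6*7^2*37^1* 277^1 =- 32140864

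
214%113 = 101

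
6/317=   6/317 = 0.02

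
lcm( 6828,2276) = 6828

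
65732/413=65732/413 =159.16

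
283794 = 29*9786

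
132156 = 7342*18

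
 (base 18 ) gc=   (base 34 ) 8S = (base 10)300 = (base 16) 12C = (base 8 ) 454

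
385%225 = 160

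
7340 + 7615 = 14955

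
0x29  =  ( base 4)221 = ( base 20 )21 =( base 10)41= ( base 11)38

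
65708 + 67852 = 133560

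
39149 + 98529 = 137678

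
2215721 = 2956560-740839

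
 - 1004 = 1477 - 2481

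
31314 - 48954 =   -  17640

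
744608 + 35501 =780109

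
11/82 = 11/82 = 0.13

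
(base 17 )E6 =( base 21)bd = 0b11110100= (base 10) 244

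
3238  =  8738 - 5500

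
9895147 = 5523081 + 4372066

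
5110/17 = 300 + 10/17 = 300.59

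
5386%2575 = 236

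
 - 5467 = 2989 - 8456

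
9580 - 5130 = 4450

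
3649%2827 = 822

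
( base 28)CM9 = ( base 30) b4d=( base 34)8n3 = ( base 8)23461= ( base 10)10033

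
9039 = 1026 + 8013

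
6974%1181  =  1069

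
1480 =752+728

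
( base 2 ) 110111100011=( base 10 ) 3555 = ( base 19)9g2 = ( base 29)46h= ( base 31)3LL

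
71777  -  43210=28567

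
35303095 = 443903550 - 408600455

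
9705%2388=153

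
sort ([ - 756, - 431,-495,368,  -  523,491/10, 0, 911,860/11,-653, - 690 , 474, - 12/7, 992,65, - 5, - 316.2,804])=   [ - 756,-690, - 653,  -  523, - 495,-431, - 316.2, - 5,  -  12/7,0,  491/10,65 , 860/11,368, 474,804,911,992]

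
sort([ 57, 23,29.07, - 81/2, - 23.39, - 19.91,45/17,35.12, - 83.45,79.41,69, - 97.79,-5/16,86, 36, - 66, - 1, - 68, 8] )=[ - 97.79, - 83.45, - 68, - 66, - 81/2, - 23.39,-19.91, - 1, - 5/16, 45/17,8, 23, 29.07, 35.12,36, 57, 69, 79.41  ,  86]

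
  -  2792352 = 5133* ( - 544) 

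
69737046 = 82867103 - 13130057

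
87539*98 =8578822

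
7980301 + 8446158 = 16426459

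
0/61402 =0 = 0.00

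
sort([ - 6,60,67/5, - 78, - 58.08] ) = [ - 78,-58.08, -6,67/5,60 ] 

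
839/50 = 839/50= 16.78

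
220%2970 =220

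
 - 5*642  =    -  3210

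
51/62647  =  51/62647= 0.00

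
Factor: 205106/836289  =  2^1*3^( - 2 ) * 11^1 * 9323^1*92921^( - 1) 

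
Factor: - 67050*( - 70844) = 2^3*3^2 * 5^2*89^1*149^1*199^1=   4750090200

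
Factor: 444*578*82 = 21043824 = 2^4*3^1*17^2*37^1*41^1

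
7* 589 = 4123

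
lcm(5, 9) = 45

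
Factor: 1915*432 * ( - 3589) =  -2969107920 = -2^4  *  3^3 * 5^1 * 37^1 *97^1 * 383^1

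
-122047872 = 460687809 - 582735681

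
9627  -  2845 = 6782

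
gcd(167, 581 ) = 1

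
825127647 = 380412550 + 444715097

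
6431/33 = 194 + 29/33 = 194.88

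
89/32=2 + 25/32 = 2.78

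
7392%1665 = 732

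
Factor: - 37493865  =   - 3^2*5^1* 833197^1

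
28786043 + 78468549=107254592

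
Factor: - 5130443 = -5130443^1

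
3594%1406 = 782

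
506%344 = 162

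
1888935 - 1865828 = 23107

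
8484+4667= 13151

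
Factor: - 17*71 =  - 1207 =- 17^1*71^1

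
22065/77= 22065/77 = 286.56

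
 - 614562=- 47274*13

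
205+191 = 396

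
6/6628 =3/3314 = 0.00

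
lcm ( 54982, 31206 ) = 1154622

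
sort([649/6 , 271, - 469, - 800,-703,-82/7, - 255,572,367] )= [ -800, - 703,- 469, -255, -82/7,649/6,271,367,572]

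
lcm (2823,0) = 0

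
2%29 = 2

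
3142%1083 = 976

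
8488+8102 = 16590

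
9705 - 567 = 9138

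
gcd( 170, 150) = 10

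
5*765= 3825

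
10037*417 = 4185429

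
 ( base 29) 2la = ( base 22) 4GD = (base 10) 2301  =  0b100011111101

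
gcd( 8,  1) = 1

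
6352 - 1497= 4855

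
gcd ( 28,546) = 14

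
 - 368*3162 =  - 1163616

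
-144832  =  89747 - 234579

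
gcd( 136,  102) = 34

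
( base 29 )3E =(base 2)1100101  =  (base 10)101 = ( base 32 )35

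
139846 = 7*19978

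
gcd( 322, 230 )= 46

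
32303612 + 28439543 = 60743155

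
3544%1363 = 818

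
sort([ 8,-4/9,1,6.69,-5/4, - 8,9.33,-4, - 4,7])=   [ - 8, - 4, - 4,-5/4,-4/9, 1,6.69,  7, 8,9.33]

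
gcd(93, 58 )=1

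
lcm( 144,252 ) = 1008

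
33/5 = 6+3/5= 6.60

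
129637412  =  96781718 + 32855694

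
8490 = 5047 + 3443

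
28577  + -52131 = - 23554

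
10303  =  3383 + 6920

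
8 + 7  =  15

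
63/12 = 21/4= 5.25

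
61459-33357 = 28102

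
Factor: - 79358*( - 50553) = 2^1*3^2*41^1*137^1*39679^1 = 4011784974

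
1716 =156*11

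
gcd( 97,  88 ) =1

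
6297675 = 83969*75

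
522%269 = 253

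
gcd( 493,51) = 17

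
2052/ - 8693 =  - 2052/8693 = - 0.24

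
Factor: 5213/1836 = 2^( - 2 )*3^( - 3)*13^1*17^(-1)*401^1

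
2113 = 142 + 1971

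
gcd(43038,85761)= 9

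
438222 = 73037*6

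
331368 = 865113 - 533745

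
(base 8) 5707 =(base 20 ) 7AF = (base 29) 3gs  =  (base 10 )3015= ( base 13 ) 14ac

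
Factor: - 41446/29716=-2^( - 1) * 19^(-1 ) * 53^1 = - 53/38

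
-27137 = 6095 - 33232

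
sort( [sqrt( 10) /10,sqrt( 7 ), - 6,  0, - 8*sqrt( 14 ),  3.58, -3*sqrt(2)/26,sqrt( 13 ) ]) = [ - 8*sqrt( 14 ), - 6, - 3*sqrt( 2 )/26,  0,sqrt( 10 ) /10,sqrt(7 ), 3.58,sqrt( 13 ) ]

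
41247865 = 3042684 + 38205181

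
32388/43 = 753 + 9/43 = 753.21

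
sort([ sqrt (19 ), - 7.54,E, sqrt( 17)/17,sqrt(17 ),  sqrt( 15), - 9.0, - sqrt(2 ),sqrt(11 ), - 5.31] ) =[-9.0,- 7.54, - 5.31, - sqrt(2),  sqrt(17 ) /17,E, sqrt( 11 ), sqrt( 15),sqrt( 17), sqrt( 19 )] 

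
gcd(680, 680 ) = 680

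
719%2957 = 719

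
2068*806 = 1666808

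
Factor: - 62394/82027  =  -2^1*3^1*11^( - 1 ) * 7457^( -1 ) * 10399^1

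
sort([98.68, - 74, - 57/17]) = [-74, - 57/17,98.68]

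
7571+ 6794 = 14365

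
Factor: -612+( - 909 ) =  - 1521 = - 3^2*13^2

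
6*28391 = 170346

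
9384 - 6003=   3381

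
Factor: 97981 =13^1*7537^1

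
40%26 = 14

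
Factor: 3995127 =3^2*29^1 * 15307^1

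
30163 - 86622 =-56459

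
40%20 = 0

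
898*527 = 473246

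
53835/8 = 53835/8= 6729.38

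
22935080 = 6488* 3535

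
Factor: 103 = 103^1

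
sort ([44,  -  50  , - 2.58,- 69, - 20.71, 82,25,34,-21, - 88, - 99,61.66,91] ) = [ - 99, - 88, - 69,-50,  -  21, - 20.71, - 2.58, 25 , 34 , 44, 61.66,82, 91]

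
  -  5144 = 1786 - 6930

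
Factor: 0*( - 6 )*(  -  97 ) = 0^1 = 0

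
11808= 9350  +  2458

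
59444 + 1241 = 60685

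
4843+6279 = 11122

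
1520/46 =33 + 1/23 = 33.04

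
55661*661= 36791921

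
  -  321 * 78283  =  -25128843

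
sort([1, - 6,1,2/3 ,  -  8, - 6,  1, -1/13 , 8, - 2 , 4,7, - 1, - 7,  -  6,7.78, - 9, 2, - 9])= [ - 9, -9, - 8, - 7, - 6, - 6, - 6,- 2, - 1, - 1/13,2/3,1, 1, 1,2, 4,7 , 7.78,8 ]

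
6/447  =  2/149  =  0.01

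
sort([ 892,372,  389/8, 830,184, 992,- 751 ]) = [  -  751, 389/8,184,372,830,892,992]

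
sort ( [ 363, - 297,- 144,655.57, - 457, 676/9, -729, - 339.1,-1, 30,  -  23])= [-729, - 457, - 339.1,-297 ,-144, - 23,-1, 30,676/9,  363, 655.57 ]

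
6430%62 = 44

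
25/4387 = 25/4387  =  0.01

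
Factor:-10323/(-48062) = 2^(-1 )*3^2 * 7^(-1 ) * 31^1 * 37^1 * 3433^( - 1 ) 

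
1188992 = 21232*56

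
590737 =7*84391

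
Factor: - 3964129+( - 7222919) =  -2^3*3^1*19^1*24533^1 = -11187048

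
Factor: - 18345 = -3^1 * 5^1  *  1223^1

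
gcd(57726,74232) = 18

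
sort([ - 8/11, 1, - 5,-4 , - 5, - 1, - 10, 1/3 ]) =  [ - 10, - 5,  -  5,-4, - 1, - 8/11, 1/3,1 ]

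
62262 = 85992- 23730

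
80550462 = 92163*874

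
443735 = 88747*5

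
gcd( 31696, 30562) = 14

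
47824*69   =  3299856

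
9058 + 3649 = 12707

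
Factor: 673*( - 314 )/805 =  - 211322/805 = -2^1*5^ (-1)*7^( - 1) * 23^( - 1 )*157^1 *673^1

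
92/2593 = 92/2593 = 0.04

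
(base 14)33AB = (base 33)87s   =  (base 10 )8971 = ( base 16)230b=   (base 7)35104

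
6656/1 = 6656 = 6656.00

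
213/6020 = 213/6020=0.04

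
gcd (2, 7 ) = 1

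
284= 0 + 284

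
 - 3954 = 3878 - 7832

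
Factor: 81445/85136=2^( - 4 )*5^1 * 7^1*13^1*17^ ( - 1)*179^1*313^( - 1)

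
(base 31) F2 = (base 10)467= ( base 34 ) dp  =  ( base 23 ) K7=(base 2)111010011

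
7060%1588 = 708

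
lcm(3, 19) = 57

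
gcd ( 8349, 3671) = 1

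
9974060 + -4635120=5338940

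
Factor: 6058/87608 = 13/188=2^( -2)* 13^1*47^( - 1 ) 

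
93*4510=419430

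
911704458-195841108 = 715863350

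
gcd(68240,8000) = 80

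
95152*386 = 36728672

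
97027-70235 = 26792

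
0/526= 0 = 0.00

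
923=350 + 573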